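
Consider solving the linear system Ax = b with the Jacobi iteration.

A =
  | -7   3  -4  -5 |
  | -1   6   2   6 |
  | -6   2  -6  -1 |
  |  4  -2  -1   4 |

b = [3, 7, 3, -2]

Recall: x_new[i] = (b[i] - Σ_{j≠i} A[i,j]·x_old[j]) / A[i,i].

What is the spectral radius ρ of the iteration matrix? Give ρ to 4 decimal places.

Write A = D+L+U with D = diag(-7, 6, -6, 4).
T_J = -D⁻¹(L+U): T[3,0] = -(4)/(4) = -1.0000; T[3,3] = 0.
  T[0,:] = [+0.0000, +0.4286, -0.5714, -0.7143]
  T[1,:] = [+0.1667, +0.0000, -0.3333, -1.0000]
  T[2,:] = [-1.0000, +0.3333, +0.0000, -0.1667]
  T[3,:] = [-1.0000, +0.5000, +0.2500, +0.0000]
|eigenvalues of T|: 1.1253, 0.4994, 0.4994, 0.4984.
spectral radius ρ = 1.1253; 1.1253 > 1: divergent.

1.1253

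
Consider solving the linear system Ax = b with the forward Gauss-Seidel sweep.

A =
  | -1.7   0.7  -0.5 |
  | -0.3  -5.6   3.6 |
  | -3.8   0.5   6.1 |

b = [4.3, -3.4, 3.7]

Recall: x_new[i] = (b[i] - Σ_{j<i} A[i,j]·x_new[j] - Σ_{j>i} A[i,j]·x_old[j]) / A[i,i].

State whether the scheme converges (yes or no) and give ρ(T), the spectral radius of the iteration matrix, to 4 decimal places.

yes, ρ = 0.5559

Write A = D+L+U with D = diag(-1.7, -5.6, 6.1).
Gauss-Seidel: T = -(D+L)⁻¹U, row 0 first, T[0,2] = -(-0.5)/(-1.7) = -0.2941; later rows by forward substitution.
  T[0,:] = [+0.0000  +0.4118  -0.2941]
  T[1,:] = [+0.0000  -0.0221  +0.6586]
  T[2,:] = [+0.0000  +0.2583  -0.2372]
eigenvalue magnitudes: 0.5559, 0.2966, 0.0000.
ρ(T) = max|λ| = 0.5559; 0.5559 < 1 ⇒ converges.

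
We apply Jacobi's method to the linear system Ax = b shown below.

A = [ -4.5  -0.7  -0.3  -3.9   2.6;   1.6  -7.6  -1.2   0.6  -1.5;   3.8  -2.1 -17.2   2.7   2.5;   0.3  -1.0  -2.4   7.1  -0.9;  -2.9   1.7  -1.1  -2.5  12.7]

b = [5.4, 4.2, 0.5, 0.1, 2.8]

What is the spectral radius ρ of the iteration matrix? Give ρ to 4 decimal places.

0.6676

Split A = D + L + U, D = diag(-4.5, -7.6, -17.2, 7.1, 12.7).
Jacobi T = -D⁻¹(L+U): T[0,1] = -(-0.7)/(-4.5) = -0.1556; T[0,0] = 0.
  T[0,:] = [+0.0000 -0.1556 -0.0667 -0.8667 +0.5778]
  T[1,:] = [+0.2105 +0.0000 -0.1579 +0.0789 -0.1974]
  T[2,:] = [+0.2209 -0.1221 +0.0000 +0.1570 +0.1453]
  T[3,:] = [-0.0423 +0.1408 +0.3380 +0.0000 +0.1268]
  T[4,:] = [+0.2283 -0.1339 +0.0866 +0.1969 +0.0000]
|eigenvalues of T|: 0.6676, 0.3405, 0.3405, 0.3259, 0.1108.
spectral radius ρ = 0.6676; 0.6676 < 1: convergent.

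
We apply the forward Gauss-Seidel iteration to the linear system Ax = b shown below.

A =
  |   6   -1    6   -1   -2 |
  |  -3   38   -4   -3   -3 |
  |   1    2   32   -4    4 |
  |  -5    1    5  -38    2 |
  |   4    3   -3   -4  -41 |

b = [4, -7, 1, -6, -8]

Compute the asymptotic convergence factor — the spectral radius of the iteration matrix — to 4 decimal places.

Split A = D + L + U, D = diag(6, 38, 32, -38, -41).
T_GS = -(D+L)⁻¹U: row 0 first, T[0,2] = -(6)/(6) = -1.0000; later rows by forward substitution.
  T[0,:] = [+0.0000  +0.1667  -1.0000  +0.1667  +0.3333]
  T[1,:] = [+0.0000  +0.0132  +0.0263  +0.0921  +0.1053]
  T[2,:] = [+0.0000  -0.0060  +0.0296  +0.1140  -0.1420]
  T[3,:] = [+0.0000  -0.0224  +0.1362  -0.0045  -0.0071]
  T[4,:] = [+0.0000  +0.0198  -0.1111  +0.0151  +0.0513]
eigenvalue magnitudes: 0.2004, 0.1561, 0.0350, 0.0103, 0.0000.
spectral radius ρ = 0.2004; 0.2004 < 1, so it converges for any x₀.

0.2004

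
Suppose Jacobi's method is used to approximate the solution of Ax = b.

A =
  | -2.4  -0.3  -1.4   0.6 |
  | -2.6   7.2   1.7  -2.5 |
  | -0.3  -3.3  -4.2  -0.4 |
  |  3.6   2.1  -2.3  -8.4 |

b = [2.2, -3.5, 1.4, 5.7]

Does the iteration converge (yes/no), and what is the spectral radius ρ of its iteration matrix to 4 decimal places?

A = D + L + U where D = diag(-2.4, 7.2, -4.2, -8.4).
Jacobi T = -D⁻¹(L+U): T[1,3] = -(-2.5)/(7.2) = +0.3472; T[1,1] = 0.
  T[0,:] = [+0.0000 -0.1250 -0.5833 +0.2500]
  T[1,:] = [+0.3611 +0.0000 -0.2361 +0.3472]
  T[2,:] = [-0.0714 -0.7857 +0.0000 -0.0952]
  T[3,:] = [+0.4286 +0.2500 -0.2738 +0.0000]
|roots of det(T-λI)|: 0.8935, 0.4473, 0.4473, 0.3878.
ρ(T) = max|λ| = 0.8935; 0.8935 < 1 ⇒ converges.

yes, ρ = 0.8935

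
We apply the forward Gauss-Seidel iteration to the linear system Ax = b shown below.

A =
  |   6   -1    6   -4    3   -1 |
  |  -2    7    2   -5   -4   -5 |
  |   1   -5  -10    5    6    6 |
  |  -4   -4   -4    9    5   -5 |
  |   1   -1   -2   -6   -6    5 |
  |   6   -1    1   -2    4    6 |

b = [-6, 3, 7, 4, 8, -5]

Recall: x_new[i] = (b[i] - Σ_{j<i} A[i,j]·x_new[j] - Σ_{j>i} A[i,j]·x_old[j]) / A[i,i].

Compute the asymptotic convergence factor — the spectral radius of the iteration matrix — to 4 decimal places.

Split A = D + L + U, D = diag(6, 7, -10, 9, -6, 6).
T_GS = -(D+L)⁻¹U: row 0 first, T[0,5] = -(-1)/(6) = +0.1667; later rows by forward substitution.
  T[0,:] = [+0.0000 +0.1667 -1.0000 +0.6667 -0.5000 +0.1667]
  T[1,:] = [+0.0000 +0.0476 -0.5714 +0.9048 +0.4286 +0.7619]
  T[2,:] = [+0.0000 -0.0071 +0.1857 +0.1143 +0.3357 +0.2357]
  T[3,:] = [+0.0000 +0.0921 -0.6159 +0.7492 -0.4381 +1.0730]
  T[4,:] = [+0.0000 -0.0698 +0.4825 -0.8270 +0.1714 -0.4175]
  T[5,:] = [+0.0000 -0.0803 +0.3468 +0.2661 +0.2552 +0.5570]
|eigenvalues of T|: 1.1903, 0.9302, 0.3613, 0.1660, 0.1660, 0.0000.
ρ(T) = max|λ| = 1.1903; 1.1903 > 1: divergent.

1.1903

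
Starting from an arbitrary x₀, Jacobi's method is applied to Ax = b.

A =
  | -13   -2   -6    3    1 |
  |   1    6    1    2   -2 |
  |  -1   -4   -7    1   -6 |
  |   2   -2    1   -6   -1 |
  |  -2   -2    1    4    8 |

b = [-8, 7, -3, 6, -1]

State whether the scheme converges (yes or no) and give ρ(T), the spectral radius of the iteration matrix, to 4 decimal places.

yes, ρ = 0.8665

A = D + L + U where D = diag(-13, 6, -7, -6, 8).
Jacobi T = -D⁻¹(L+U): T[0,4] = -(1)/(-13) = +0.0769; T[0,0] = 0.
  T[0,:] = [+0.0000, -0.1538, -0.4615, +0.2308, +0.0769]
  T[1,:] = [-0.1667, +0.0000, -0.1667, -0.3333, +0.3333]
  T[2,:] = [-0.1429, -0.5714, +0.0000, +0.1429, -0.8571]
  T[3,:] = [+0.3333, -0.3333, +0.1667, +0.0000, -0.1667]
  T[4,:] = [+0.2500, +0.2500, -0.1250, -0.5000, +0.0000]
|λ(T)| sorted: 0.8665, 0.5825, 0.5825, 0.4774, 0.3718.
ρ = 0.8665; 0.8665 < 1, so it converges for any x₀.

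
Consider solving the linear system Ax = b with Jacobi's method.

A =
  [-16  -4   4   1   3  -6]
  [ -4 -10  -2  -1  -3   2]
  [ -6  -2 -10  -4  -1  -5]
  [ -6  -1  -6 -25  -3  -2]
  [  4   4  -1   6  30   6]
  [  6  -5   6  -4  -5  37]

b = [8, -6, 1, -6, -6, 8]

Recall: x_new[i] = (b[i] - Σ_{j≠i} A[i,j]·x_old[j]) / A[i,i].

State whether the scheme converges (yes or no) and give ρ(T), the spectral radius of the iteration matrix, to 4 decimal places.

Write A = D+L+U with D = diag(-16, -10, -10, -25, 30, 37).
Jacobi: T = -D⁻¹(L+U), T[0,5] = -(-6)/(-16) = -0.3750; T[0,0] = 0.
  T[0,:] = [+0.0000 -0.2500 +0.2500 +0.0625 +0.1875 -0.3750]
  T[1,:] = [-0.4000 +0.0000 -0.2000 -0.1000 -0.3000 +0.2000]
  T[2,:] = [-0.6000 -0.2000 +0.0000 -0.4000 -0.1000 -0.5000]
  T[3,:] = [-0.2400 -0.0400 -0.2400 +0.0000 -0.1200 -0.0800]
  T[4,:] = [-0.1333 -0.1333 +0.0333 -0.2000 +0.0000 -0.2000]
  T[5,:] = [-0.1622 +0.1351 -0.1622 +0.1081 +0.1351 +0.0000]
|eigenvalues of T|: 0.5399, 0.4350, 0.4350, 0.2576, 0.1901, 0.0756.
ρ(T) = max|λ| = 0.5399; 0.5399 < 1, so it converges for any x₀.

yes, ρ = 0.5399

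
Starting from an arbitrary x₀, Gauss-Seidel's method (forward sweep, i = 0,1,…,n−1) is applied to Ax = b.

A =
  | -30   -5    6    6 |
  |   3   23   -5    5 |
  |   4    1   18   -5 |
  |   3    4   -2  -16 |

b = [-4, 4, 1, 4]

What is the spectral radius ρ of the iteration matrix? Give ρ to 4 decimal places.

Write A = D+L+U with D = diag(-30, 23, 18, -16).
GS T = -(D+L)⁻¹U: row 0 first, T[0,2] = -(6)/(-30) = +0.2000; later rows by forward substitution.
  T[0,:] = [+0.0000  -0.1667  +0.2000  +0.2000]
  T[1,:] = [+0.0000  +0.0217  +0.1913  -0.2435]
  T[2,:] = [+0.0000  +0.0358  -0.0551  +0.2469]
  T[3,:] = [+0.0000  -0.0303  +0.0922  -0.0542]
|eigenvalues of T|: 0.2574, 0.0856, 0.0856, 0.0000.
ρ(T) = max|λ| = 0.2574; 0.2574 < 1: convergent.

0.2574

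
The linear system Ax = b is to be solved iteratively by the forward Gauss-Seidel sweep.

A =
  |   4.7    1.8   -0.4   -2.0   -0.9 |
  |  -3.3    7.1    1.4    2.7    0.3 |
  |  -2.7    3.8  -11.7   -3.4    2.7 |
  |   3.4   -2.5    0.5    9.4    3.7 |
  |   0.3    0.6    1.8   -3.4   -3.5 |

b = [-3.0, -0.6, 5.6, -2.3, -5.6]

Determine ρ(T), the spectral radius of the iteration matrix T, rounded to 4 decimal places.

0.6087

Let D = diag(4.7, 7.1, -11.7, 9.4, -3.5); L, U the strict triangles.
Gauss-Seidel: T = -(D+L)⁻¹U, row 0 first, T[0,4] = -(-0.9)/(4.7) = +0.1915; later rows by forward substitution.
  T[0,:] = [+0.0000  -0.3830  +0.0851  +0.4255  +0.1915]
  T[1,:] = [+0.0000  -0.1780  -0.1576  -0.1825  +0.0467]
  T[2,:] = [+0.0000  +0.0306  -0.0708  -0.4481  +0.2018]
  T[3,:] = [+0.0000  +0.0896  -0.0689  -0.1786  -0.4612]
  T[4,:] = [+0.0000  -0.1346  +0.0108  -0.0517  +0.5762]
eigenvalue magnitudes: 0.6087, 0.2254, 0.2254, 0.0239, 0.0000.
ρ = 0.6087; 0.6087 < 1: convergent.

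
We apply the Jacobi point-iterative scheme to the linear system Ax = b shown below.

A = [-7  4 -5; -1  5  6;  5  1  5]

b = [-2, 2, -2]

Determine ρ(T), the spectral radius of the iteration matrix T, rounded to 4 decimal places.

Write A = D+L+U with D = diag(-7, 5, 5).
T_J = -D⁻¹(L+U): T[1,0] = -(-1)/(5) = +0.2000; T[1,1] = 0.
  T[0,:] = [+0.0000 +0.5714 -0.7143]
  T[1,:] = [+0.2000 +0.0000 -1.2000]
  T[2,:] = [-1.0000 -0.2000 +0.0000]
|roots of det(T-λI)|: 1.2761, 0.7482, 0.7482.
ρ = 1.2761; 1.2761 > 1: divergent.

1.2761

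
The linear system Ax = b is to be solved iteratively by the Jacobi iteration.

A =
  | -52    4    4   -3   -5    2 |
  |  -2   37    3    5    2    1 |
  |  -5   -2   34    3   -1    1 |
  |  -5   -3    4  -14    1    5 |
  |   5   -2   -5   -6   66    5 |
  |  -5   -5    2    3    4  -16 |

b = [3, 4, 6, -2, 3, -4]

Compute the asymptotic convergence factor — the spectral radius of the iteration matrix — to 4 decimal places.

Split A = D + L + U, D = diag(-52, 37, 34, -14, 66, -16).
T_J = -D⁻¹(L+U): T[2,4] = -(-1)/(34) = +0.0294; T[2,2] = 0.
  T[0,:] = [+0.0000  +0.0769  +0.0769  -0.0577  -0.0962  +0.0385]
  T[1,:] = [+0.0541  +0.0000  -0.0811  -0.1351  -0.0541  -0.0270]
  T[2,:] = [+0.1471  +0.0588  +0.0000  -0.0882  +0.0294  -0.0294]
  T[3,:] = [-0.3571  -0.2143  +0.2857  +0.0000  +0.0714  +0.3571]
  T[4,:] = [-0.0758  +0.0303  +0.0758  +0.0909  +0.0000  -0.0758]
  T[5,:] = [-0.3125  -0.3125  +0.1250  +0.1875  +0.2500  +0.0000]
moduli |λ_i(T)| = 0.3493, 0.2523, 0.2523, 0.1416, 0.1196, 0.0173.
ρ(T) = max|λ| = 0.3493; 0.3493 < 1: convergent.

0.3493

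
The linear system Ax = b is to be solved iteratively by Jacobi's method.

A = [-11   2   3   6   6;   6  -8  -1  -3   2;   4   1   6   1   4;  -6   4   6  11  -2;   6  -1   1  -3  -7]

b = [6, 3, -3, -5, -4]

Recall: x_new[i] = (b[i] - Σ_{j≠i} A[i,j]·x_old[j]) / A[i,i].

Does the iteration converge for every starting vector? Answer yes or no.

Write A = D+L+U with D = diag(-11, -8, 6, 11, -7).
T_J = -D⁻¹(L+U): T[4,0] = -(6)/(-7) = +0.8571; T[4,4] = 0.
  T[0,:] = [+0.0000  +0.1818  +0.2727  +0.5455  +0.5455]
  T[1,:] = [+0.7500  +0.0000  -0.1250  -0.3750  +0.2500]
  T[2,:] = [-0.6667  -0.1667  +0.0000  -0.1667  -0.6667]
  T[3,:] = [+0.5455  -0.3636  -0.5455  +0.0000  +0.1818]
  T[4,:] = [+0.8571  -0.1429  +0.1429  -0.4286  +0.0000]
|roots of det(T-λI)|: 1.1215, 0.5603, 0.4781, 0.4781, 0.0699.
ρ(T) = max|λ| = 1.1215; 1.1215 > 1, so it fails to converge.

no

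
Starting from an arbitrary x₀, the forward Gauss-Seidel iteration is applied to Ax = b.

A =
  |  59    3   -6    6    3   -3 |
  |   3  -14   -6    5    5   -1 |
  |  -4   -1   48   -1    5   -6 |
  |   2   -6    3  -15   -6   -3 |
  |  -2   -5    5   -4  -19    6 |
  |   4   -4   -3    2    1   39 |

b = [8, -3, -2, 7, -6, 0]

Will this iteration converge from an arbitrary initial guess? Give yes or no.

Write A = D+L+U with D = diag(59, -14, 48, -15, -19, 39).
T_GS = -(D+L)⁻¹U: row 0 first, T[0,3] = -(6)/(59) = -0.1017; later rows by forward substitution.
  T[0,:] = [+0.0000  -0.0508  +0.1017  -0.1017  -0.0508  +0.0508]
  T[1,:] = [+0.0000  -0.0109  -0.4068  +0.3354  +0.3462  -0.0605]
  T[2,:] = [+0.0000  -0.0045  +0.0000  +0.0193  -0.1012  +0.1280]
  T[3,:] = [+0.0000  -0.0033  +0.1763  -0.1438  -0.5655  -0.1434]
  T[4,:] = [+0.0000  +0.0077  +0.0592  -0.0422  +0.0067  +0.3902]
  T[5,:] = [+0.0000  +0.0037  -0.0627  +0.0548  +0.0618  -0.0042]
|roots of det(T-λI)|: 0.3124, 0.1414, 0.1414, 0.0323, 0.0291, 0.0000.
ρ(T) = max|λ| = 0.3124; 0.3124 < 1: convergent.

yes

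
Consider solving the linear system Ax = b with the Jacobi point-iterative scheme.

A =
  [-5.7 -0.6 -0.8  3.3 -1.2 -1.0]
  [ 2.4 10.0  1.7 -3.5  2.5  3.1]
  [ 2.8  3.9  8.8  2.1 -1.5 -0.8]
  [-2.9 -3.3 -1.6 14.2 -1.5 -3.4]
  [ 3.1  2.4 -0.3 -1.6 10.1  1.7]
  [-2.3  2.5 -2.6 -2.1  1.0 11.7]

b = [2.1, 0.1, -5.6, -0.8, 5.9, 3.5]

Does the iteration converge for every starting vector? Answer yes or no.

Write A = D+L+U with D = diag(-5.7, 10, 8.8, 14.2, 10.1, 11.7).
Jacobi: T = -D⁻¹(L+U), T[5,2] = -(-2.6)/(11.7) = +0.2222; T[5,5] = 0.
  T[0,:] = [+0.0000, -0.1053, -0.1404, +0.5789, -0.2105, -0.1754]
  T[1,:] = [-0.2400, +0.0000, -0.1700, +0.3500, -0.2500, -0.3100]
  T[2,:] = [-0.3182, -0.4432, +0.0000, -0.2386, +0.1705, +0.0909]
  T[3,:] = [+0.2042, +0.2324, +0.1127, +0.0000, +0.1056, +0.2394]
  T[4,:] = [-0.3069, -0.2376, +0.0297, +0.1584, +0.0000, -0.1683]
  T[5,:] = [+0.1966, -0.2137, +0.2222, +0.1795, -0.0855, +0.0000]
eigenvalue magnitudes: 0.8212, 0.4963, 0.3897, 0.2548, 0.1171, 0.1171.
spectral radius ρ = 0.8212; 0.8212 < 1 ⇒ converges.

yes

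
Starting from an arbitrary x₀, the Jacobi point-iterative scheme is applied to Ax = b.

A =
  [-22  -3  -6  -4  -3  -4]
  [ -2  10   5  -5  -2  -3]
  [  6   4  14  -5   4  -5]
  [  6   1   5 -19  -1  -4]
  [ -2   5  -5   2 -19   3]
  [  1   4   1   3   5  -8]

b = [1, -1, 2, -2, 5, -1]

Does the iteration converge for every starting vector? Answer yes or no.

yes

A = D + L + U where D = diag(-22, 10, 14, -19, -19, -8).
Jacobi T = -D⁻¹(L+U): T[2,1] = -(4)/(14) = -0.2857; T[2,2] = 0.
  T[0,:] = [+0.0000 -0.1364 -0.2727 -0.1818 -0.1364 -0.1818]
  T[1,:] = [+0.2000 +0.0000 -0.5000 +0.5000 +0.2000 +0.3000]
  T[2,:] = [-0.4286 -0.2857 +0.0000 +0.3571 -0.2857 +0.3571]
  T[3,:] = [+0.3158 +0.0526 +0.2632 +0.0000 -0.0526 -0.2105]
  T[4,:] = [-0.1053 +0.2632 -0.2632 +0.1053 +0.0000 +0.1579]
  T[5,:] = [+0.1250 +0.5000 +0.1250 +0.3750 +0.6250 +0.0000]
moduli |λ_i(T)| = 0.8887, 0.5500, 0.5500, 0.5194, 0.2366, 0.2366.
ρ = 0.8887; 0.8887 < 1 ⇒ converges.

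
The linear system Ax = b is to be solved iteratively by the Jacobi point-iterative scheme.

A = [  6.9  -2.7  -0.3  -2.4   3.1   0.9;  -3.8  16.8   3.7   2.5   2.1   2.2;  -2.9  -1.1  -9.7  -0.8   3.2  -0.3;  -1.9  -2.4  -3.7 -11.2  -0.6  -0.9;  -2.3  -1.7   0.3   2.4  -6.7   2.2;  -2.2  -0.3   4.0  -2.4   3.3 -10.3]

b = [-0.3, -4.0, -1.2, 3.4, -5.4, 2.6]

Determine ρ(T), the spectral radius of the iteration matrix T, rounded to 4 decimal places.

A = D + L + U where D = diag(6.9, 16.8, -9.7, -11.2, -6.7, -10.3).
T_J = -D⁻¹(L+U): T[2,4] = -(3.2)/(-9.7) = +0.3299; T[2,2] = 0.
  T[0,:] = [+0.0000 +0.3913 +0.0435 +0.3478 -0.4493 -0.1304]
  T[1,:] = [+0.2262 +0.0000 -0.2202 -0.1488 -0.1250 -0.1310]
  T[2,:] = [-0.2990 -0.1134 +0.0000 -0.0825 +0.3299 -0.0309]
  T[3,:] = [-0.1696 -0.2143 -0.3304 +0.0000 -0.0536 -0.0804]
  T[4,:] = [-0.3433 -0.2537 +0.0448 +0.3582 +0.0000 +0.3284]
  T[5,:] = [-0.2136 -0.0291 +0.3883 -0.2330 +0.3204 +0.0000]
moduli |λ_i(T)| = 0.8692, 0.4174, 0.4174, 0.2094, 0.2094, 0.0113.
spectral radius ρ = 0.8692; 0.8692 < 1: convergent.

0.8692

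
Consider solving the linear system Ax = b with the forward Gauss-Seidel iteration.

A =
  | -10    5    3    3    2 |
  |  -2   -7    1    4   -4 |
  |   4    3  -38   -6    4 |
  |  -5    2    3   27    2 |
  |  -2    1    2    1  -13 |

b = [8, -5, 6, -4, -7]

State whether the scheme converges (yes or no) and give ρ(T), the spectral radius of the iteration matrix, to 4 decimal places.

yes, ρ = 0.3850

Let D = diag(-10, -7, -38, 27, -13); L, U the strict triangles.
T_GS = -(D+L)⁻¹U: row 0 first, T[0,2] = -(3)/(-10) = +0.3000; later rows by forward substitution.
  T[0,:] = [+0.0000 +0.5000 +0.3000 +0.3000 +0.2000]
  T[1,:] = [+0.0000 -0.1429 +0.0571 +0.4857 -0.6286]
  T[2,:] = [+0.0000 +0.0414 +0.0361 -0.0880 +0.0767]
  T[3,:] = [+0.0000 +0.0986 +0.0473 +0.0294 +0.0010]
  T[4,:] = [+0.0000 -0.0740 -0.0326 -0.0201 -0.0672]
|eigenvalues of T|: 0.3850, 0.2370, 0.0393, 0.0359, 0.0000.
ρ = 0.3850; 0.3850 < 1: convergent.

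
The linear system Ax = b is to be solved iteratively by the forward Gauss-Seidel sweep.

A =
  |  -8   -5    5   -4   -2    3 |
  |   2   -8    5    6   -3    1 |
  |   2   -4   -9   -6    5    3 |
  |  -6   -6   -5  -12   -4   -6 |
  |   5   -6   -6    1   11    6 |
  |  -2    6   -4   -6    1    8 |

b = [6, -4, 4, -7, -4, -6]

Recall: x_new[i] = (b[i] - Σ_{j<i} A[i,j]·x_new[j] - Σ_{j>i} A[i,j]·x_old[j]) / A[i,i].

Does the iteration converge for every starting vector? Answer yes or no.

Write A = D+L+U with D = diag(-8, -8, -9, -12, 11, 8).
T_GS = -(D+L)⁻¹U: row 0 first, T[0,3] = -(-4)/(-8) = -0.5000; later rows by forward substitution.
  T[0,:] = [+0.0000, -0.6250, +0.6250, -0.5000, -0.2500, +0.3750]
  T[1,:] = [+0.0000, -0.1562, +0.7812, +0.6250, -0.4375, +0.2188]
  T[2,:] = [+0.0000, -0.0694, -0.2083, -1.0556, +0.6944, +0.3194]
  T[3,:] = [+0.0000, +0.4196, -0.6163, +0.3773, -0.2789, -0.9300]
  T[4,:] = [+0.0000, +0.1228, +0.0844, -0.0419, +0.2791, -0.3378]
  T[5,:] = [+0.0000, +0.2255, -1.0066, -0.8333, +0.3688, -0.5658]
eigenvalue magnitudes: 1.4478, 0.9829, 0.2248, 0.2248, 0.1646, 0.0000.
spectral radius ρ = 1.4478; 1.4478 > 1: divergent.

no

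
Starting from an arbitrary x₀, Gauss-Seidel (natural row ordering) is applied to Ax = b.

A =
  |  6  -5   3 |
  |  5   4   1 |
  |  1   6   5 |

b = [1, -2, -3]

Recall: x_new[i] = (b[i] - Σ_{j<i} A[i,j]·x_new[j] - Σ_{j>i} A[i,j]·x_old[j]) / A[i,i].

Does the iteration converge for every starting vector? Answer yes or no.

no

Let D = diag(6, 4, 5); L, U the strict triangles.
Gauss-Seidel: T = -(D+L)⁻¹U, row 0 first, T[0,1] = -(-5)/(6) = +0.8333; later rows by forward substitution.
  T[0,:] = [+0.0000 +0.8333 -0.5000]
  T[1,:] = [+0.0000 -1.0417 +0.3750]
  T[2,:] = [+0.0000 +1.0833 -0.3500]
moduli |λ_i(T)| = 1.4210, 0.0293, 0.0000.
ρ = 1.4210; 1.4210 > 1 ⇒ diverges.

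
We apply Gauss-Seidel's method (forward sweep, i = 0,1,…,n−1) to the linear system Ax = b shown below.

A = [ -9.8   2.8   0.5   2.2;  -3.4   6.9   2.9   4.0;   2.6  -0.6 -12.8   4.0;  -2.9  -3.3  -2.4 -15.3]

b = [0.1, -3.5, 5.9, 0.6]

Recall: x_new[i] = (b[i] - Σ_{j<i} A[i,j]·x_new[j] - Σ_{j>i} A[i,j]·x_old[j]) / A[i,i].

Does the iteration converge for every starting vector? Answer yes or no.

yes

A = D + L + U where D = diag(-9.8, 6.9, -12.8, -15.3).
Gauss-Seidel: T = -(D+L)⁻¹U, row 0 first, T[0,2] = -(0.5)/(-9.8) = +0.0510; later rows by forward substitution.
  T[0,:] = [+0.0000  +0.2857  +0.0510  +0.2245]
  T[1,:] = [+0.0000  +0.1408  -0.3951  -0.4691]
  T[2,:] = [+0.0000  +0.0514  +0.0289  +0.3801]
  T[3,:] = [+0.0000  -0.0926  +0.0710  -0.0010]
|λ(T)| sorted: 0.3552, 0.1415, 0.1415, 0.0000.
ρ(T) = max|λ| = 0.3552; 0.3552 < 1 ⇒ converges.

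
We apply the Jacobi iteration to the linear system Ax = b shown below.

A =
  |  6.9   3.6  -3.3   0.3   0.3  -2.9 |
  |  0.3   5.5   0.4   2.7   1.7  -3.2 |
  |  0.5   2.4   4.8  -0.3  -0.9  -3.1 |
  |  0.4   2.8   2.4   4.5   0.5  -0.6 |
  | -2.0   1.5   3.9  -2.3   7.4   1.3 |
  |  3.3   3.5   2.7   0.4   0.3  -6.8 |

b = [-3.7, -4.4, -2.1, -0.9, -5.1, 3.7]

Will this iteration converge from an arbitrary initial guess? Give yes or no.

A = D + L + U where D = diag(6.9, 5.5, 4.8, 4.5, 7.4, -6.8).
Jacobi: T = -D⁻¹(L+U), T[5,0] = -(3.3)/(-6.8) = +0.4853; T[5,5] = 0.
  T[0,:] = [+0.0000, -0.5217, +0.4783, -0.0435, -0.0435, +0.4203]
  T[1,:] = [-0.0545, +0.0000, -0.0727, -0.4909, -0.3091, +0.5818]
  T[2,:] = [-0.1042, -0.5000, +0.0000, +0.0625, +0.1875, +0.6458]
  T[3,:] = [-0.0889, -0.6222, -0.5333, +0.0000, -0.1111, +0.1333]
  T[4,:] = [+0.2703, -0.2027, -0.5270, +0.3108, +0.0000, -0.1757]
  T[5,:] = [+0.4853, +0.5147, +0.3971, +0.0588, +0.0441, +0.0000]
|eigenvalues of T|: 1.1980, 0.7765, 0.7765, 0.4805, 0.4805, 0.0407.
spectral radius ρ = 1.1980; 1.1980 > 1: divergent.

no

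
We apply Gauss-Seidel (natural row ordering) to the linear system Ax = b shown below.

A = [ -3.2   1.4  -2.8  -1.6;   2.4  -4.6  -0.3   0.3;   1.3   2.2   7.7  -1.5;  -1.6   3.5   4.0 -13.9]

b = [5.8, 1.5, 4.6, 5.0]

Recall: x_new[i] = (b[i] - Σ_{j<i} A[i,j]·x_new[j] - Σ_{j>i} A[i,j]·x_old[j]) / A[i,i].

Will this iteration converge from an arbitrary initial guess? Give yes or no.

Write A = D+L+U with D = diag(-3.2, -4.6, 7.7, -13.9).
Gauss-Seidel: T = -(D+L)⁻¹U, row 0 first, T[0,3] = -(-1.6)/(-3.2) = -0.5000; later rows by forward substitution.
  T[0,:] = [+0.0000 +0.4375 -0.8750 -0.5000]
  T[1,:] = [+0.0000 +0.2283 -0.5217 -0.1957]
  T[2,:] = [+0.0000 -0.1391 +0.2968 +0.3351]
  T[3,:] = [+0.0000 -0.0329 +0.0548 +0.1047]
eigenvalue magnitudes: 0.5885, 0.0330, 0.0330, 0.0000.
ρ(T) = max|λ| = 0.5885; 0.5885 < 1 ⇒ converges.

yes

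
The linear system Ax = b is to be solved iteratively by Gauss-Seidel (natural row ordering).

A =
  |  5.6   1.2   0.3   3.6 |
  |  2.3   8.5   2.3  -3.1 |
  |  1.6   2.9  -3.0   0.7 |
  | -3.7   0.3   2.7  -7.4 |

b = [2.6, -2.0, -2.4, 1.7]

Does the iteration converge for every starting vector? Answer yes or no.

Write A = D+L+U with D = diag(5.6, 8.5, -3, -7.4).
T_GS = -(D+L)⁻¹U: row 0 first, T[0,1] = -(1.2)/(5.6) = -0.2143; later rows by forward substitution.
  T[0,:] = [+0.0000, -0.2143, -0.0536, -0.6429]
  T[1,:] = [+0.0000, +0.0580, -0.2561, +0.5387]
  T[2,:] = [+0.0000, -0.0582, -0.2761, +0.4112]
  T[3,:] = [+0.0000, +0.0882, -0.0843, +0.4933]
moduli |λ_i(T)| = 0.5346, 0.3015, 0.0420, 0.0000.
ρ = 0.5346; 0.5346 < 1 ⇒ converges.

yes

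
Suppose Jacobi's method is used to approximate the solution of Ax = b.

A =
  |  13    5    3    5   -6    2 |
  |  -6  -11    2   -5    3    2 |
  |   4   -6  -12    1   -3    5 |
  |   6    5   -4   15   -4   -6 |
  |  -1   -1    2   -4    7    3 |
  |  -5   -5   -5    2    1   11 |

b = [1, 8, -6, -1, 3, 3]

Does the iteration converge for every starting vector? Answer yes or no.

Let D = diag(13, -11, -12, 15, 7, 11); L, U the strict triangles.
Jacobi T = -D⁻¹(L+U): T[0,3] = -(5)/(13) = -0.3846; T[0,0] = 0.
  T[0,:] = [+0.0000 -0.3846 -0.2308 -0.3846 +0.4615 -0.1538]
  T[1,:] = [-0.5455 +0.0000 +0.1818 -0.4545 +0.2727 +0.1818]
  T[2,:] = [+0.3333 -0.5000 +0.0000 +0.0833 -0.2500 +0.4167]
  T[3,:] = [-0.4000 -0.3333 +0.2667 +0.0000 +0.2667 +0.4000]
  T[4,:] = [+0.1429 +0.1429 -0.2857 +0.5714 +0.0000 -0.4286]
  T[5,:] = [+0.4545 +0.4545 +0.4545 -0.1818 -0.0909 +0.0000]
|roots of det(T-λI)|: 1.2246, 0.7454, 0.7454, 0.4436, 0.2702, 0.0147.
ρ(T) = max|λ| = 1.2246; 1.2246 > 1 ⇒ diverges.

no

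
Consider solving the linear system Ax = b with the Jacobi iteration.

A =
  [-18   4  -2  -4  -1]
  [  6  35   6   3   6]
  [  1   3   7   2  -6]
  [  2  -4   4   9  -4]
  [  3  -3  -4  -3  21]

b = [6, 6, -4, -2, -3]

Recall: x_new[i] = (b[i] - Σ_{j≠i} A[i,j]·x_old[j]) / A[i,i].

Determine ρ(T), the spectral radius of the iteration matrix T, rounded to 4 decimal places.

0.7330

Diagonal D = diag(-18, 35, 7, 9, 21); L, U strict lower/upper.
Jacobi T = -D⁻¹(L+U): T[0,1] = -(4)/(-18) = +0.2222; T[0,0] = 0.
  T[0,:] = [+0.0000  +0.2222  -0.1111  -0.2222  -0.0556]
  T[1,:] = [-0.1714  +0.0000  -0.1714  -0.0857  -0.1714]
  T[2,:] = [-0.1429  -0.4286  +0.0000  -0.2857  +0.8571]
  T[3,:] = [-0.2222  +0.4444  -0.4444  +0.0000  +0.4444]
  T[4,:] = [-0.1429  +0.1429  +0.1905  +0.1429  +0.0000]
eigenvalue magnitudes: 0.7330, 0.4756, 0.4756, 0.2995, 0.2995.
ρ(T) = max|λ| = 0.7330; 0.7330 < 1, so it converges for any x₀.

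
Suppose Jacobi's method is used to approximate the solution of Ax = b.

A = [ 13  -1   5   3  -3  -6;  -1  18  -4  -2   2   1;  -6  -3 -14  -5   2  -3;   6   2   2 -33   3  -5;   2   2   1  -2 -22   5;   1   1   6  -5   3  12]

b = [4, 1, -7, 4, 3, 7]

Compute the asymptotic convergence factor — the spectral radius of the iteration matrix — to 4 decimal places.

0.5860

Let D = diag(13, 18, -14, -33, -22, 12); L, U the strict triangles.
Jacobi T = -D⁻¹(L+U): T[5,0] = -(1)/(12) = -0.0833; T[5,5] = 0.
  T[0,:] = [+0.0000  +0.0769  -0.3846  -0.2308  +0.2308  +0.4615]
  T[1,:] = [+0.0556  +0.0000  +0.2222  +0.1111  -0.1111  -0.0556]
  T[2,:] = [-0.4286  -0.2143  +0.0000  -0.3571  +0.1429  -0.2143]
  T[3,:] = [+0.1818  +0.0606  +0.0606  +0.0000  +0.0909  -0.1515]
  T[4,:] = [+0.0909  +0.0909  +0.0455  -0.0909  +0.0000  +0.2273]
  T[5,:] = [-0.0833  -0.0833  -0.5000  +0.4167  -0.2500  +0.0000]
|roots of det(T-λI)|: 0.5860, 0.4777, 0.4777, 0.3819, 0.0461, 0.0210.
ρ = 0.5860; 0.5860 < 1: convergent.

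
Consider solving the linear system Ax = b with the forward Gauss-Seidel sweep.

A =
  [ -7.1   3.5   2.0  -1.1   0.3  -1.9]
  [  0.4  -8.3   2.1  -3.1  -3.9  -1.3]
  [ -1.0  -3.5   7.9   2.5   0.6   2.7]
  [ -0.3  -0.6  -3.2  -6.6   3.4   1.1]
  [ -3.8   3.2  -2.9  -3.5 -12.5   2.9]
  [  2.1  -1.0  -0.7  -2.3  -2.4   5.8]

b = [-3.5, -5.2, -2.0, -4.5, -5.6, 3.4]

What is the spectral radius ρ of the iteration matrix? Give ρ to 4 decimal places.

0.9340

A = D + L + U where D = diag(-7.1, -8.3, 7.9, -6.6, -12.5, 5.8).
T_GS = -(D+L)⁻¹U: row 0 first, T[0,2] = -(2)/(-7.1) = +0.2817; later rows by forward substitution.
  T[0,:] = [+0.0000, +0.4930, +0.2817, -0.1549, +0.0423, -0.2676]
  T[1,:] = [+0.0000, +0.0238, +0.2666, -0.3810, -0.4678, -0.1695]
  T[2,:] = [+0.0000, +0.0729, +0.1538, -0.5048, -0.2779, -0.4508]
  T[3,:] = [+0.0000, -0.0599, -0.1116, +0.2864, +0.6905, +0.4128]
  T[4,:] = [+0.0000, -0.1439, -0.0218, -0.0135, -0.2615, +0.2589]
  T[5,:] = [+0.0000, -0.2489, -0.0907, +0.0375, +0.0361, +0.2841]
|eigenvalues of T|: 0.9340, 0.2879, 0.2879, 0.2731, 0.0808, 0.0000.
ρ = 0.9340; 0.9340 < 1: convergent.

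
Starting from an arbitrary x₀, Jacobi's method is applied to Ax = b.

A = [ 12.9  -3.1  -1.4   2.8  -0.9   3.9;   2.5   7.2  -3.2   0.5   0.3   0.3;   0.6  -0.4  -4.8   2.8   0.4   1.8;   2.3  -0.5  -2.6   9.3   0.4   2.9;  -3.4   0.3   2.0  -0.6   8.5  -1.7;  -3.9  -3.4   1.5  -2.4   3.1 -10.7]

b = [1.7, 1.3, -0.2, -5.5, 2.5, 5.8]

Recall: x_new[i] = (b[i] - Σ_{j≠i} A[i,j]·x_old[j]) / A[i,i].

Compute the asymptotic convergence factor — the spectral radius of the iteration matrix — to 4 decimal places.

A = D + L + U where D = diag(12.9, 7.2, -4.8, 9.3, 8.5, -10.7).
Jacobi: T = -D⁻¹(L+U), T[4,2] = -(2)/(8.5) = -0.2353; T[4,4] = 0.
  T[0,:] = [+0.0000, +0.2403, +0.1085, -0.2171, +0.0698, -0.3023]
  T[1,:] = [-0.3472, +0.0000, +0.4444, -0.0694, -0.0417, -0.0417]
  T[2,:] = [+0.1250, -0.0833, +0.0000, +0.5833, +0.0833, +0.3750]
  T[3,:] = [-0.2473, +0.0538, +0.2796, +0.0000, -0.0430, -0.3118]
  T[4,:] = [+0.4000, -0.0353, -0.2353, +0.0706, +0.0000, +0.2000]
  T[5,:] = [-0.3645, -0.3178, +0.1402, -0.2243, +0.2897, +0.0000]
|roots of det(T-λI)|: 0.8703, 0.3985, 0.3985, 0.3860, 0.1976, 0.1434.
spectral radius ρ = 0.8703; 0.8703 < 1 ⇒ converges.

0.8703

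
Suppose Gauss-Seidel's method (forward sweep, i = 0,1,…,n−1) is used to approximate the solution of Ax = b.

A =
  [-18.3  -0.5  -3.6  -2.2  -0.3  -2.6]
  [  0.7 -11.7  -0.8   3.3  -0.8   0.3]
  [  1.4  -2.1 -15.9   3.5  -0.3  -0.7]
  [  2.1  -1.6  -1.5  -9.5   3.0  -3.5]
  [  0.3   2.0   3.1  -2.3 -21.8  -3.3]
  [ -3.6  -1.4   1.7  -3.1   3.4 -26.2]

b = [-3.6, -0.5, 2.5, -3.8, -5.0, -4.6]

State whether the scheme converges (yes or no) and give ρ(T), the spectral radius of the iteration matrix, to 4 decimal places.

yes, ρ = 0.1970

Write A = D+L+U with D = diag(-18.3, -11.7, -15.9, -9.5, -21.8, -26.2).
Gauss-Seidel: T = -(D+L)⁻¹U, row 0 first, T[0,5] = -(-2.6)/(-18.3) = -0.1421; later rows by forward substitution.
  T[0,:] = [+0.0000  -0.0273  -0.1967  -0.1202  -0.0164  -0.1421]
  T[1,:] = [+0.0000  -0.0016  -0.0801  +0.2749  -0.0694  +0.0171]
  T[2,:] = [+0.0000  -0.0022  -0.0067  +0.1732  -0.0112  -0.0588]
  T[3,:] = [+0.0000  -0.0054  -0.0289  -0.1002  +0.3256  -0.3934]
  T[4,:] = [+0.0000  -0.0003  -0.0080  +0.0588  -0.0425  -0.1186]
  T[5,:] = [+0.0000  +0.0043  +0.0333  +0.0326  -0.0388  +0.0459]
|roots of det(T-λI)|: 0.1970, 0.1530, 0.1530, 0.0683, 0.0086, 0.0000.
spectral radius ρ = 0.1970; 0.1970 < 1 ⇒ converges.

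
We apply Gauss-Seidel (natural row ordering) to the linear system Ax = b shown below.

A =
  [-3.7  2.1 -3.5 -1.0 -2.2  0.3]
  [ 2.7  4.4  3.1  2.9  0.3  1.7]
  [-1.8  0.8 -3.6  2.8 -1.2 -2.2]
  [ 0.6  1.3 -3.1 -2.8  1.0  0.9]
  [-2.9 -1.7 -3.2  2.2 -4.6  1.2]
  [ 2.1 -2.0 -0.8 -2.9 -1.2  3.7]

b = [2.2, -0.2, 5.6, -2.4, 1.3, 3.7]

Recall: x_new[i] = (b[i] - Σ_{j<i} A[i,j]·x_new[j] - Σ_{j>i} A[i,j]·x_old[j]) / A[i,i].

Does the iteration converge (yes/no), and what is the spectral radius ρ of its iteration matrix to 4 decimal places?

Split A = D + L + U, D = diag(-3.7, 4.4, -3.6, -2.8, -4.6, 3.7).
T_GS = -(D+L)⁻¹U: row 0 first, T[0,3] = -(-1)/(-3.7) = -0.2703; later rows by forward substitution.
  T[0,:] = [+0.0000 +0.5676 -0.9459 -0.2703 -0.5946 +0.0811]
  T[1,:] = [+0.0000 -0.3483 -0.1241 -0.4932 +0.2967 -0.4361]
  T[2,:] = [+0.0000 -0.3612 +0.4454 +0.8033 +0.0299 -0.7486]
  T[3,:] = [+0.0000 +0.3598 -0.7534 -1.1763 +0.3344 +0.9651]
  T[4,:] = [+0.0000 +0.1942 -0.0280 -0.7687 +0.4043 +1.3532]
  T[5,:] = [+0.0000 -0.2435 -0.0335 -1.1108 +0.8975 +0.7517]
|eigenvalues of T|: 1.1603, 0.7527, 0.6689, 0.6689, 0.0421, 0.0000.
spectral radius ρ = 1.1603; 1.1603 > 1: divergent.

no, ρ = 1.1603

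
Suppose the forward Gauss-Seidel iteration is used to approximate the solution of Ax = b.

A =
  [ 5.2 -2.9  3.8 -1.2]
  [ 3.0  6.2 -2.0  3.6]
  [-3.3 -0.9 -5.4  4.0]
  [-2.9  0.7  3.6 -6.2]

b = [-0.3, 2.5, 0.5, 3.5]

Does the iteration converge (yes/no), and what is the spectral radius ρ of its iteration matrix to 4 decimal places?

Split A = D + L + U, D = diag(5.2, 6.2, -5.4, -6.2).
T_GS = -(D+L)⁻¹U: row 0 first, T[0,2] = -(3.8)/(5.2) = -0.7308; later rows by forward substitution.
  T[0,:] = [+0.0000, +0.5577, -0.7308, +0.2308]
  T[1,:] = [+0.0000, -0.2699, +0.6762, -0.6923]
  T[2,:] = [+0.0000, -0.2958, +0.3339, +0.7151]
  T[3,:] = [+0.0000, -0.4631, +0.6120, +0.2291]
|λ(T)| sorted: 0.9126, 0.7150, 0.0955, 0.0000.
ρ = 0.9126; 0.9126 < 1, so it converges for any x₀.

yes, ρ = 0.9126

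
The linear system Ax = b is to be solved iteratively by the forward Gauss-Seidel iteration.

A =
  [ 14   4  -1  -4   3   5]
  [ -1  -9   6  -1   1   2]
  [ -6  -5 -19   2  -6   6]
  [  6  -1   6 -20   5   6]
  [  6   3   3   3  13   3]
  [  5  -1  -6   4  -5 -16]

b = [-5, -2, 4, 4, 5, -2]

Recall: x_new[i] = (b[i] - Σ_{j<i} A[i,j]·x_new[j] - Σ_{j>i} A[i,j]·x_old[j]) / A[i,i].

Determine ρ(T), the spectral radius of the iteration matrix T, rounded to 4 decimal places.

0.5210

Split A = D + L + U, D = diag(14, -9, -19, -20, 13, -16).
Gauss-Seidel: T = -(D+L)⁻¹U, row 0 first, T[0,3] = -(-4)/(14) = +0.2857; later rows by forward substitution.
  T[0,:] = [+0.0000, -0.2857, +0.0714, +0.2857, -0.2143, -0.3571]
  T[1,:] = [+0.0000, +0.0317, +0.6587, -0.1429, +0.1349, +0.2619]
  T[2,:] = [+0.0000, +0.0819, -0.1959, +0.0526, -0.2836, +0.3596]
  T[3,:] = [+0.0000, -0.0627, -0.0703, +0.1086, +0.0939, +0.2877]
  T[4,:] = [+0.0000, +0.1201, -0.1236, -0.1361, +0.1116, -0.2758]
  T[5,:] = [+0.0000, -0.1752, +0.0757, +0.1482, +0.0196, -0.1048]
moduli |λ_i(T)| = 0.5210, 0.4021, 0.4021, 0.1401, 0.0306, 0.0000.
spectral radius ρ = 0.5210; 0.5210 < 1, so it converges for any x₀.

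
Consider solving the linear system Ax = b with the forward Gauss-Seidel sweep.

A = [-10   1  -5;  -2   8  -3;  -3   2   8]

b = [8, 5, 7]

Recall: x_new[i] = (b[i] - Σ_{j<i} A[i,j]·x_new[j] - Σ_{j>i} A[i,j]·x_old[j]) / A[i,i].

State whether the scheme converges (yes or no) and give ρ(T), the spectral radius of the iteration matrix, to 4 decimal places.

yes, ρ = 0.2760

Split A = D + L + U, D = diag(-10, 8, 8).
Gauss-Seidel: T = -(D+L)⁻¹U, row 0 first, T[0,1] = -(1)/(-10) = +0.1000; later rows by forward substitution.
  T[0,:] = [+0.0000 +0.1000 -0.5000]
  T[1,:] = [+0.0000 +0.0250 +0.2500]
  T[2,:] = [+0.0000 +0.0313 -0.2500]
moduli |λ_i(T)| = 0.2760, 0.0510, 0.0000.
ρ = 0.2760; 0.2760 < 1, so it converges for any x₀.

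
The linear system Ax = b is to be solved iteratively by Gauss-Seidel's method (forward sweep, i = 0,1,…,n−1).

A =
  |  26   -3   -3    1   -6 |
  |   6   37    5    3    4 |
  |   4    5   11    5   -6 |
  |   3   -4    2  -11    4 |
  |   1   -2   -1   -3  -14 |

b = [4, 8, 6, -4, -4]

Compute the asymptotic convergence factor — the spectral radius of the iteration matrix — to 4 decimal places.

0.2137

Diagonal D = diag(26, 37, 11, -11, -14); L, U strict lower/upper.
Gauss-Seidel: T = -(D+L)⁻¹U, row 0 first, T[0,2] = -(-3)/(26) = +0.1154; later rows by forward substitution.
  T[0,:] = [+0.0000 +0.1154 +0.1154 -0.0385 +0.2308]
  T[1,:] = [+0.0000 -0.0187 -0.1538 -0.0748 -0.1455]
  T[2,:] = [+0.0000 -0.0335 +0.0280 -0.4065 +0.5277]
  T[3,:] = [+0.0000 +0.0322 +0.0925 -0.0572 +0.5754]
  T[4,:] = [+0.0000 +0.0064 +0.0084 +0.0492 -0.1237]
|eigenvalues of T|: 0.2137, 0.1315, 0.1315, 0.0498, 0.0000.
ρ = 0.2137; 0.2137 < 1 ⇒ converges.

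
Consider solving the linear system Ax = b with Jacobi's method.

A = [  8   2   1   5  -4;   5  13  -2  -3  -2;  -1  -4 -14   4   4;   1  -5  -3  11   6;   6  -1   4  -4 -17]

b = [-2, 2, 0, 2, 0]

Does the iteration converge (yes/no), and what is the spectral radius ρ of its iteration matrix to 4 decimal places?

Diagonal D = diag(8, 13, -14, 11, -17); L, U strict lower/upper.
Jacobi T = -D⁻¹(L+U): T[2,3] = -(4)/(-14) = +0.2857; T[2,2] = 0.
  T[0,:] = [+0.0000, -0.2500, -0.1250, -0.6250, +0.5000]
  T[1,:] = [-0.3846, +0.0000, +0.1538, +0.2308, +0.1538]
  T[2,:] = [-0.0714, -0.2857, +0.0000, +0.2857, +0.2857]
  T[3,:] = [-0.0909, +0.4545, +0.2727, +0.0000, -0.5455]
  T[4,:] = [+0.3529, -0.0588, +0.2353, -0.2353, +0.0000]
moduli |λ_i(T)| = 0.8924, 0.5377, 0.5377, 0.1112, 0.1112.
ρ = 0.8924; 0.8924 < 1 ⇒ converges.

yes, ρ = 0.8924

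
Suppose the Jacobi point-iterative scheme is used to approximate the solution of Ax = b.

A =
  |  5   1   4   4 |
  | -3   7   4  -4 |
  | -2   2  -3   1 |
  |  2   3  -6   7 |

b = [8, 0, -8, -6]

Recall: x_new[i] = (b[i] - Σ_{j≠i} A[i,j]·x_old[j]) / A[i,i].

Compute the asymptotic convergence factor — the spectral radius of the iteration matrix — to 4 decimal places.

1.1503

Let D = diag(5, 7, -3, 7); L, U the strict triangles.
T_J = -D⁻¹(L+U): T[1,0] = -(-3)/(7) = +0.4286; T[1,1] = 0.
  T[0,:] = [+0.0000 -0.2000 -0.8000 -0.8000]
  T[1,:] = [+0.4286 +0.0000 -0.5714 +0.5714]
  T[2,:] = [-0.6667 +0.6667 +0.0000 +0.3333]
  T[3,:] = [-0.2857 -0.4286 +0.8571 +0.0000]
eigenvalue magnitudes: 1.1503, 0.8158, 0.8158, 0.4798.
ρ(T) = max|λ| = 1.1503; 1.1503 > 1, so it fails to converge.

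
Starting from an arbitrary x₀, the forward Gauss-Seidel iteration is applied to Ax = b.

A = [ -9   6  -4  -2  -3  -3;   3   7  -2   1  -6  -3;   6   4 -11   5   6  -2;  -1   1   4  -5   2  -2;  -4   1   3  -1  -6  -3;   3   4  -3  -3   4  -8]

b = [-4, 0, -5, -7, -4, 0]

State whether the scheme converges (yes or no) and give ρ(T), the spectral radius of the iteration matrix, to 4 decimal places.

A = D + L + U where D = diag(-9, 7, -11, -5, -6, -8).
Gauss-Seidel: T = -(D+L)⁻¹U, row 0 first, T[0,1] = -(6)/(-9) = +0.6667; later rows by forward substitution.
  T[0,:] = [+0.0000, +0.6667, -0.4444, -0.2222, -0.3333, -0.3333]
  T[1,:] = [+0.0000, -0.2857, +0.4762, -0.0476, +1.0000, +0.5714]
  T[2,:] = [+0.0000, +0.2597, -0.0693, +0.3160, +0.7273, -0.1558]
  T[3,:] = [+0.0000, +0.0173, +0.1287, +0.2877, +1.2485, -0.3437]
  T[4,:] = [+0.0000, -0.3651, +0.3196, +0.2503, +0.5444, -0.2032]
  T[5,:] = [+0.0000, -0.1793, +0.2089, -0.2084, -0.0937, +0.2465]
|λ(T)| sorted: 1.1588, 0.4875, 0.4875, 0.1651, 0.1428, 0.0000.
ρ = 1.1588; 1.1588 > 1: divergent.

no, ρ = 1.1588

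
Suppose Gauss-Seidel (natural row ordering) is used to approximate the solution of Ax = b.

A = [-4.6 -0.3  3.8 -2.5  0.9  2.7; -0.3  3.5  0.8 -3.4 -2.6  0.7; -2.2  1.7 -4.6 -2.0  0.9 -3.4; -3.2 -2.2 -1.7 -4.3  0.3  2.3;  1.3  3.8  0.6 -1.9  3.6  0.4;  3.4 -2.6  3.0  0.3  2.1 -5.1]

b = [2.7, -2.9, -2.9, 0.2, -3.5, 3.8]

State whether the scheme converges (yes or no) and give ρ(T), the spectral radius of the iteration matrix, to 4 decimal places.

no, ρ = 1.4063

Let D = diag(-4.6, 3.5, -4.6, -4.3, 3.6, -5.1); L, U the strict triangles.
Gauss-Seidel: T = -(D+L)⁻¹U, row 0 first, T[0,4] = -(0.9)/(-4.6) = +0.1957; later rows by forward substitution.
  T[0,:] = [+0.0000 -0.0652 +0.8261 -0.5435 +0.1957 +0.5870]
  T[1,:] = [+0.0000 -0.0056 -0.1578 +0.9248 +0.7596 -0.1497]
  T[2,:] = [+0.0000 +0.0291 -0.4534 +0.1669 +0.3828 -1.0752]
  T[3,:] = [+0.0000 +0.0399 -0.3548 -0.1347 -0.6158 +0.5997]
  T[4,:] = [+0.0000 +0.0456 -0.2435 -0.8789 -1.2613 +0.3307]
  T[5,:] = [+0.0000 -0.0024 +0.2433 -1.1054 -0.5872 +0.0066]
|roots of det(T-λI)|: 1.4063, 0.8906, 0.8906, 0.2332, 0.0001, 0.0000.
spectral radius ρ = 1.4063; 1.4063 > 1, so it fails to converge.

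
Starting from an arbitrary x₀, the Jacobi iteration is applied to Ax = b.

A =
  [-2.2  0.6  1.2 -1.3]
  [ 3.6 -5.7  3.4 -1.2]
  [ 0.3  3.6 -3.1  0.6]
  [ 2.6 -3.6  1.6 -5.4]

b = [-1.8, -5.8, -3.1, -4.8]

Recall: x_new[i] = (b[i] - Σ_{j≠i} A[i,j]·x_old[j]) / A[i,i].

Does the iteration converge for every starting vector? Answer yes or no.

Diagonal D = diag(-2.2, -5.7, -3.1, -5.4); L, U strict lower/upper.
Jacobi: T = -D⁻¹(L+U), T[1,3] = -(-1.2)/(-5.7) = -0.2105; T[1,1] = 0.
  T[0,:] = [+0.0000  +0.2727  +0.5455  -0.5909]
  T[1,:] = [+0.6316  +0.0000  +0.5965  -0.2105]
  T[2,:] = [+0.0968  +1.1613  +0.0000  +0.1935]
  T[3,:] = [+0.4815  -0.6667  +0.2963  +0.0000]
|λ(T)| sorted: 1.1296, 0.6997, 0.6997, 0.0380.
spectral radius ρ = 1.1296; 1.1296 > 1 ⇒ diverges.

no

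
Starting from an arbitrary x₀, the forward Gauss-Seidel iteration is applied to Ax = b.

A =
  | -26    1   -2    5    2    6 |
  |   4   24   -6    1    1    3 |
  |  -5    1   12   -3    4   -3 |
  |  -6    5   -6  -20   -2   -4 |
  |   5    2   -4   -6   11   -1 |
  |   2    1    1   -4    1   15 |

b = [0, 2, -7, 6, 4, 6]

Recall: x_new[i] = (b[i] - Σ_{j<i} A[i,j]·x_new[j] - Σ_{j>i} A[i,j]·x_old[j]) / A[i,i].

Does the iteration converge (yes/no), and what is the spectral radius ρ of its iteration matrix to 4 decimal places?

yes, ρ = 0.4574

A = D + L + U where D = diag(-26, 24, 12, -20, 11, 15).
GS T = -(D+L)⁻¹U: row 0 first, T[0,4] = -(2)/(-26) = +0.0769; later rows by forward substitution.
  T[0,:] = [+0.0000 +0.0385 -0.0769 +0.1923 +0.0769 +0.2308]
  T[1,:] = [+0.0000 -0.0064 +0.2628 -0.0737 -0.0545 -0.1635]
  T[2,:] = [+0.0000 +0.0166 -0.0540 +0.3363 -0.2967 +0.3598]
  T[3,:] = [+0.0000 -0.0181 +0.1050 -0.1770 -0.0477 -0.4180]
  T[4,:] = [+0.0000 -0.0202 +0.0248 -0.0483 -0.1590 -0.0815]
  T[5,:] = [+0.0000 -0.0093 +0.0227 -0.0871 +0.0110 -0.1499]
|roots of det(T-λI)|: 0.4574, 0.1495, 0.1133, 0.0441, 0.0085, 0.0000.
ρ = 0.4574; 0.4574 < 1, so it converges for any x₀.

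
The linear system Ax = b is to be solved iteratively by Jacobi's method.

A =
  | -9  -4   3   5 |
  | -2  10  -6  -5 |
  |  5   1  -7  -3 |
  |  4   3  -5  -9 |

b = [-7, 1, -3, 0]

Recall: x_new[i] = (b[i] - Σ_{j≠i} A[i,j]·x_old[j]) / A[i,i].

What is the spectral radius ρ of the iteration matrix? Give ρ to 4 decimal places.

1.2354

A = D + L + U where D = diag(-9, 10, -7, -9).
T_J = -D⁻¹(L+U): T[3,1] = -(3)/(-9) = +0.3333; T[3,3] = 0.
  T[0,:] = [+0.0000  -0.4444  +0.3333  +0.5556]
  T[1,:] = [+0.2000  +0.0000  +0.6000  +0.5000]
  T[2,:] = [+0.7143  +0.1429  +0.0000  -0.4286]
  T[3,:] = [+0.4444  +0.3333  -0.5556  +0.0000]
|eigenvalues of T|: 1.2354, 0.5184, 0.5184, 0.5147.
ρ(T) = max|λ| = 1.2354; 1.2354 > 1 ⇒ diverges.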